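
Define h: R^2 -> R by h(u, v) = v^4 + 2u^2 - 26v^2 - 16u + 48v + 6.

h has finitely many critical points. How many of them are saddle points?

1

h separates as a function of u plus a function of v, so ∇h=0 decouples.
∂h/∂u = 4(u - 4) = 0 at u ∈ {4}; ∂h/∂v = 4(v - 3)(v - 1)(v + 4) = 0 at v ∈ {-4, 1, 3}.
The Hessian is diagonal: diag(h_uu, h_vv). Second derivatives: h_uu(4)=4; h_vv(-4)=140, h_vv(1)=-40, h_vv(3)=56.
Saddle points occur where the two diagonal entries have opposite signs: (4, 1). Count: 1.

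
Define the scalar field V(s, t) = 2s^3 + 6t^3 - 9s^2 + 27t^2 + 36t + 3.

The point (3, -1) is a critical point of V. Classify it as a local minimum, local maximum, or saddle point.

local minimum

The mixed partial ∂²V/∂s∂t is 0, so the Hessian at any point is diag(V_ss, V_tt) = diag(6(2s - 3), 18(2t + 3)).
At (3, -1): H = diag(18, 18).
Both eigenvalues are positive, so H is positive definite: a local minimum.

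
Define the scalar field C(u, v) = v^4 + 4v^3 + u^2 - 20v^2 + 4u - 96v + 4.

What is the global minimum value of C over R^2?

C(u,v) separates as P(u) + Q(v) + 4, so its minimum is min P + min Q + 4.
P'(u) = 2u + 4 vanishes at u ∈ {-2}; Q'(v) = 4(v - 3)(v + 2)(v + 4) vanishes at v ∈ {-4, -2, 3}.
Local minima of P (where P''>0): P(-2)=-4. Local minima of Q: Q(-4)=64, Q(3)=-279.
So the global minimum of C is P(-2) + Q(3) + 4 = -4 − 279 + 4 = -279, attained at (-2, 3).

-279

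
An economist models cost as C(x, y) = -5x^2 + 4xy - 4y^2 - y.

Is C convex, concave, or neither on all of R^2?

C is quadratic, so its Hessian is the constant matrix H = [[-10, 4], [4, -8]].
det(H) = 64, tr(H) = -18.
det(H) > 0 and tr(H) < 0, so H is negative definite everywhere: concave.

concave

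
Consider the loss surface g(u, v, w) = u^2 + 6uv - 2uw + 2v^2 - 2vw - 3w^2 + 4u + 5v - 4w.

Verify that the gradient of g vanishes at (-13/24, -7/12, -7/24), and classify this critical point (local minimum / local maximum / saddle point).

saddle point

∇g = (2u + 6v - 2w + 4, 6u + 4v - 2w + 5, -2u - 2v - 6w - 4); substituting (-13/24, -7/12, -7/24) gives ∇g = (0, 0, 0), so (-13/24, -7/12, -7/24) is indeed a critical point.
The Hessian is constant: H = [[2, 6, -2], [6, 4, -2], [-2, -2, -6]].
Leading principal minors: Δ₁ = 2, Δ₂ = -28, Δ₃ = 192.
The minors fit neither the all-positive nor the alternating-sign pattern, so H is indefinite: a saddle point.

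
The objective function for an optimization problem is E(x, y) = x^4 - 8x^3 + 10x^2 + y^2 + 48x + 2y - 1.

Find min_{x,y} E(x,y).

E(x,y) separates as P(x) + Q(y) − 1, so its minimum is min P + min Q − 1.
P'(x) = 4(x - 4)(x - 3)(x + 1) vanishes at x ∈ {-1, 3, 4}; Q'(y) = 2y + 2 vanishes at y ∈ {-1}.
Local minima of P (where P''>0): P(-1)=-29, P(4)=96. Local minima of Q: Q(-1)=-1.
So the global minimum of E is P(-1) + Q(-1) − 1 = -29 − 1 − 1 = -31, attained at (-1, -1).

-31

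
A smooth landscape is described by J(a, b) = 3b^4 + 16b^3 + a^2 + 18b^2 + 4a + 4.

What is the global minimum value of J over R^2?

J(a,b) separates as P(a) + Q(b) + 4, so its minimum is min P + min Q + 4.
P'(a) = 2a + 4 vanishes at a ∈ {-2}; Q'(b) = 12b(b + 1)(b + 3) vanishes at b ∈ {-3, -1, 0}.
Local minima of P (where P''>0): P(-2)=-4. Local minima of Q: Q(-3)=-27, Q(0)=0.
So the global minimum of J is P(-2) + Q(-3) + 4 = -4 − 27 + 4 = -27, attained at (-2, -3).

-27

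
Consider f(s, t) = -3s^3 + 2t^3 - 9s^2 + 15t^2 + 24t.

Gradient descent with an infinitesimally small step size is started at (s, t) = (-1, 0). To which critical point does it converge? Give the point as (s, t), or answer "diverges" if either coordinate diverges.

f is separable, so gradient descent decouples: s follows -∂f/∂s, t follows -∂f/∂t.
∂f/∂s = -9s(s + 2); at s=-1 this is 9, so s decreases.
∂f/∂t = 6(t + 1)(t + 4); at t=0 this is 24, so t decreases.
s converges to its nearest critical value -2 (a local min of the s-part); t converges to -1. The iterate converges to (-2, -1).

(-2, -1)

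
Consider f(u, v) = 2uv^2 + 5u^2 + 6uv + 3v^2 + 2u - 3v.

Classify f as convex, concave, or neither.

neither

The term 2uv^2 is cubic, so the Hessian is not constant.
∂²f/∂v² = 4u + 6, which takes both signs as u varies (negative for sufficiently negative u). A diagonal entry of the Hessian changing sign means the Hessian is neither positive- nor negative-semidefinite on all of R^2.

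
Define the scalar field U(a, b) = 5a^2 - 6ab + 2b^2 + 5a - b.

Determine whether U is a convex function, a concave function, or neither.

convex

U is quadratic, so its Hessian is the constant matrix H = [[10, -6], [-6, 4]].
det(H) = 4, tr(H) = 14.
det(H) > 0 and tr(H) > 0, so H is positive definite everywhere: convex.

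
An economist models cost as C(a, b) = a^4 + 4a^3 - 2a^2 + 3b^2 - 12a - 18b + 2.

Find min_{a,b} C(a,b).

C(a,b) separates as P(a) + Q(b) + 2, so its minimum is min P + min Q + 2.
P'(a) = 4(a - 1)(a + 1)(a + 3) vanishes at a ∈ {-3, -1, 1}; Q'(b) = 6b - 18 vanishes at b ∈ {3}.
Local minima of P (where P''>0): P(-3)=-9, P(1)=-9. Local minima of Q: Q(3)=-27.
So the global minimum of C is P(-3) + Q(3) + 2 = -9 − 27 + 2 = -34, attained at (-3, 3).

-34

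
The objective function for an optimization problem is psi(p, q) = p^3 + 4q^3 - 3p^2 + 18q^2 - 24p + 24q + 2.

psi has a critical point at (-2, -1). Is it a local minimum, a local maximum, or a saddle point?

The mixed partial ∂²psi/∂p∂q is 0, so the Hessian at any point is diag(psi_pp, psi_qq) = diag(6(p - 1), 12(2q + 3)).
At (-2, -1): H = diag(-18, 12).
The eigenvalues have opposite signs, so H is indefinite: a saddle point.

saddle point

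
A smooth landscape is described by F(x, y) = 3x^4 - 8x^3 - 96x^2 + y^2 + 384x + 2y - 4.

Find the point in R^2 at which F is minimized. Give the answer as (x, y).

F(x,y) separates as P(x) + Q(y) − 4, so its minimum is min P + min Q − 4.
P'(x) = 12(x - 4)(x - 2)(x + 4) vanishes at x ∈ {-4, 2, 4}; Q'(y) = 2y + 2 vanishes at y ∈ {-1}.
Local minima of P (where P''>0): P(-4)=-1792, P(4)=256. Local minima of Q: Q(-1)=-1.
So the global minimum of F is P(-4) + Q(-1) − 4 = -1792 − 1 − 4 = -1797, attained at (-4, -1).

(-4, -1)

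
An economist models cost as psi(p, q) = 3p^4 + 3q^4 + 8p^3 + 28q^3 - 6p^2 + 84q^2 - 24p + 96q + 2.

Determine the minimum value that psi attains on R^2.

-81

psi(p,q) separates as A(p) + B(q) + 2, so its minimum is min A + min B + 2.
A'(p) = 12(p - 1)(p + 1)(p + 2) vanishes at p ∈ {-2, -1, 1}; B'(q) = 12(q + 1)(q + 2)(q + 4) vanishes at q ∈ {-4, -2, -1}.
Local minima of A (where A''>0): A(-2)=8, A(1)=-19. Local minima of B: B(-4)=-64, B(-1)=-37.
So the global minimum of psi is A(1) + B(-4) + 2 = -19 − 64 + 2 = -81, attained at (1, -4).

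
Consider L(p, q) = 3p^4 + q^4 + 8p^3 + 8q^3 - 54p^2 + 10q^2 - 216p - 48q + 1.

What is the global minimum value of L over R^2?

L(p,q) separates as A(p) + B(q) + 1, so its minimum is min A + min B + 1.
A'(p) = 12(p - 3)(p + 2)(p + 3) vanishes at p ∈ {-3, -2, 3}; B'(q) = 4(q - 1)(q + 3)(q + 4) vanishes at q ∈ {-4, -3, 1}.
Local minima of A (where A''>0): A(-3)=189, A(3)=-675. Local minima of B: B(-4)=96, B(1)=-29.
So the global minimum of L is A(3) + B(1) + 1 = -675 − 29 + 1 = -703, attained at (3, 1).

-703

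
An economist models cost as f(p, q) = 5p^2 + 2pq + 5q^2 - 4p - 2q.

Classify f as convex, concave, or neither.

convex

f is quadratic, so its Hessian is the constant matrix H = [[10, 2], [2, 10]].
det(H) = 96, tr(H) = 20.
det(H) > 0 and tr(H) > 0, so H is positive definite everywhere: convex.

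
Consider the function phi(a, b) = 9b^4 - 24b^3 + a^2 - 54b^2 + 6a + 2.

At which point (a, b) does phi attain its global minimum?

(-3, 3)

phi(a,b) separates as P(a) + Q(b) + 2, so its minimum is min P + min Q + 2.
P'(a) = 2a + 6 vanishes at a ∈ {-3}; Q'(b) = 36b(b - 3)(b + 1) vanishes at b ∈ {-1, 0, 3}.
Local minima of P (where P''>0): P(-3)=-9. Local minima of Q: Q(-1)=-21, Q(3)=-405.
So the global minimum of phi is P(-3) + Q(3) + 2 = -9 − 405 + 2 = -412, attained at (-3, 3).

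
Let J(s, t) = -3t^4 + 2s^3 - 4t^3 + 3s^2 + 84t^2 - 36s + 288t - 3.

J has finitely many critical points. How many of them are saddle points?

3

J separates as a function of s plus a function of t, so ∇J=0 decouples.
∂J/∂s = 6(s - 2)(s + 3) = 0 at s ∈ {-3, 2}; ∂J/∂t = -12(t - 4)(t + 2)(t + 3) = 0 at t ∈ {-3, -2, 4}.
The Hessian is diagonal: diag(J_ss, J_tt). Second derivatives: J_ss(-3)=-30, J_ss(2)=30; J_tt(-3)=-84, J_tt(-2)=72, J_tt(4)=-504.
Saddle points occur where the two diagonal entries have opposite signs: (-3, -2), (2, -3), (2, 4). Count: 3.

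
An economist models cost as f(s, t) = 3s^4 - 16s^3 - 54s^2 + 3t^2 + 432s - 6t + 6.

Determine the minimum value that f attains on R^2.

f(s,t) separates as P(s) + Q(t) + 6, so its minimum is min P + min Q + 6.
P'(s) = 12(s - 4)(s - 3)(s + 3) vanishes at s ∈ {-3, 3, 4}; Q'(t) = 6(t - 1) vanishes at t ∈ {1}.
Local minima of P (where P''>0): P(-3)=-1107, P(4)=608. Local minima of Q: Q(1)=-3.
So the global minimum of f is P(-3) + Q(1) + 6 = -1107 − 3 + 6 = -1104, attained at (-3, 1).

-1104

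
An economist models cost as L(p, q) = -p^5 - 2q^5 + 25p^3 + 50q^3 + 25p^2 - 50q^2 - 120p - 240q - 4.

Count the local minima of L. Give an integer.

L separates as a function of p plus a function of q, so ∇L=0 decouples.
∂L/∂p = -5(p - 4)(p - 1)(p + 2)(p + 3) = 0 at p ∈ {-3, -2, 1, 4}; ∂L/∂q = -10(q - 3)(q - 2)(q + 1)(q + 4) = 0 at q ∈ {-4, -1, 2, 3}.
The Hessian is diagonal: diag(L_pp, L_qq). Second derivatives: L_pp(-3)=140, L_pp(-2)=-90, L_pp(1)=180, L_pp(4)=-630; L_qq(-4)=1260, L_qq(-1)=-360, L_qq(2)=180, L_qq(3)=-280.
Local minima occur where both diagonal entries positive: (-3, -4), (-3, 2), (1, -4), (1, 2). Count: 4.

4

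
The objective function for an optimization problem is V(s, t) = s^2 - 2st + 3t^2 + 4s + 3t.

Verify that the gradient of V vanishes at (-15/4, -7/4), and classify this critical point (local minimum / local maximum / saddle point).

local minimum

∇V = (2s - 2t + 4, -2s + 6t + 3); substituting (-15/4, -7/4) gives ∇V = (0, 0), so (-15/4, -7/4) is indeed a critical point.
The Hessian of V is constant: H = [[2, -2], [-2, 6]].
det(H) = 2·6 − (-2)² = 8.
det(H) > 0 and tr(H) = 8 > 0, so H is positive definite and the point is a local minimum.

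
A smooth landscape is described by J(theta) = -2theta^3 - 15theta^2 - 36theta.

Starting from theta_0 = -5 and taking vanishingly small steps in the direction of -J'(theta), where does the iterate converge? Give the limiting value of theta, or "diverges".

J'(theta) = -6(theta + 2)(theta + 3), so J'(-5) = -36.
Gradient descent moves in the -J' direction, i.e. theta is increasing.
The nearest critical point in that direction is theta = -3, where J'' = 6 > 0 (a local minimum). The iterate converges there.

-3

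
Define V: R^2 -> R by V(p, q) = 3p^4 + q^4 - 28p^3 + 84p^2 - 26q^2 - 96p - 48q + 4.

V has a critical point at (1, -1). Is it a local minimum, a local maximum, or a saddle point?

The mixed partial ∂²V/∂p∂q is 0, so the Hessian at any point is diag(V_pp, V_qq) = diag(12(3p^2 - 14p + 14), 4(3q^2 - 13)).
At (1, -1): H = diag(36, -40).
The eigenvalues have opposite signs, so H is indefinite: a saddle point.

saddle point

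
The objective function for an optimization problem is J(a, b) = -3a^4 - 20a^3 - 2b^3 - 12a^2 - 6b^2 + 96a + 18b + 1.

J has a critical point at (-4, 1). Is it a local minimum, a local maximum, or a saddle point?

The mixed partial ∂²J/∂a∂b is 0, so the Hessian at any point is diag(J_aa, J_bb) = diag(-12(3a^2 + 10a + 2), -12(b + 1)).
At (-4, 1): H = diag(-120, -24).
Both eigenvalues are negative, so H is negative definite: a local maximum.

local maximum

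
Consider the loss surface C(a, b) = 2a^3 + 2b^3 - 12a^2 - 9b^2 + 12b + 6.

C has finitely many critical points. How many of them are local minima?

1

C separates as a function of a plus a function of b, so ∇C=0 decouples.
∂C/∂a = 6a(a - 4) = 0 at a ∈ {0, 4}; ∂C/∂b = 6(b - 2)(b - 1) = 0 at b ∈ {1, 2}.
The Hessian is diagonal: diag(C_aa, C_bb). Second derivatives: C_aa(0)=-24, C_aa(4)=24; C_bb(1)=-6, C_bb(2)=6.
Local minima occur where both diagonal entries positive: (4, 2). Count: 1.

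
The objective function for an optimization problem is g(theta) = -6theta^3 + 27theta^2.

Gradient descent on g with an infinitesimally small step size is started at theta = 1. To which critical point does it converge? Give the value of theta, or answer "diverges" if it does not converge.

0

g'(theta) = -18theta(theta - 3), so g'(1) = 36.
Gradient descent moves in the -g' direction, i.e. theta is decreasing.
The nearest critical point in that direction is theta = 0, where g'' = 54 > 0 (a local minimum). The iterate converges there.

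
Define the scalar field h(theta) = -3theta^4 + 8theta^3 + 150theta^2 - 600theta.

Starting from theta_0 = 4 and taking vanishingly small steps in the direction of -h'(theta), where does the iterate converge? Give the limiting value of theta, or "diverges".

h'(theta) = -12(theta - 5)(theta - 2)(theta + 5), so h'(4) = 216.
Gradient descent moves in the -h' direction, i.e. theta is decreasing.
The nearest critical point in that direction is theta = 2, where h'' = 252 > 0 (a local minimum). The iterate converges there.

2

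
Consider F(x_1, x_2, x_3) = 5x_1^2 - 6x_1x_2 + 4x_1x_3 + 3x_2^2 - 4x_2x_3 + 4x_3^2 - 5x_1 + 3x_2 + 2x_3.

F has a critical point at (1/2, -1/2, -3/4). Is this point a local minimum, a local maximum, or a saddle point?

The Hessian is constant: H = [[10, -6, 4], [-6, 6, -4], [4, -4, 8]].
Leading principal minors: Δ₁ = 10, Δ₂ = 24, Δ₃ = 128.
All leading minors are positive, so H is positive definite: a local minimum.

local minimum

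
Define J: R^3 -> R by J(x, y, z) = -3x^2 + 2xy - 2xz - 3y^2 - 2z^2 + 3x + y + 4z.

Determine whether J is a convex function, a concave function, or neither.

J is quadratic, so its Hessian is the constant matrix H = [[-6, 2, -2], [2, -6, 0], [-2, 0, -4]].
Leading principal minors: -6, 32, -104.
Signs alternate −, +, − ⇒ H ≺ 0 ⇒ concave.

concave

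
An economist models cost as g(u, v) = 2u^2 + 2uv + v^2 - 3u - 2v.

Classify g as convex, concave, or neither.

g is quadratic, so its Hessian is the constant matrix H = [[4, 2], [2, 2]].
det(H) = 4, tr(H) = 6.
det(H) > 0 and tr(H) > 0, so H is positive definite everywhere: convex.

convex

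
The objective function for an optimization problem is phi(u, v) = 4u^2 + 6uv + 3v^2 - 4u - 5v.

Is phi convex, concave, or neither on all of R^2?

phi is quadratic, so its Hessian is the constant matrix H = [[8, 6], [6, 6]].
det(H) = 12, tr(H) = 14.
det(H) > 0 and tr(H) > 0, so H is positive definite everywhere: convex.

convex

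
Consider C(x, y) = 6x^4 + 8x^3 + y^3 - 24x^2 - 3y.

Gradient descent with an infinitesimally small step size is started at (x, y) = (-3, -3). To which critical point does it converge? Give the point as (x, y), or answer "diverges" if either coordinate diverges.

C is separable, so gradient descent decouples: x follows -∂C/∂x, y follows -∂C/∂y.
∂C/∂x = 24x(x - 1)(x + 2); at x=-3 this is -288, so x increases.
∂C/∂y = 3(y - 1)(y + 1); at y=-3 this is 24, so y decreases.
The y-coordinate has no critical point in that direction and runs off to infinity.

diverges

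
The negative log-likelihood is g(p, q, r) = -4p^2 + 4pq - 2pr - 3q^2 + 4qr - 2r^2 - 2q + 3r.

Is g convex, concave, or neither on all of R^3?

concave

g is quadratic, so its Hessian is the constant matrix H = [[-8, 4, -2], [4, -6, 4], [-2, 4, -4]].
Leading principal minors: -8, 32, -40.
Signs alternate −, +, − ⇒ H ≺ 0 ⇒ concave.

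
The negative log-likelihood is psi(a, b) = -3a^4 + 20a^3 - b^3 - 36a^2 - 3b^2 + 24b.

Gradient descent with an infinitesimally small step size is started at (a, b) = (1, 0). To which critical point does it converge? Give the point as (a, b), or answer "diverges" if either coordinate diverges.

(2, -4)

psi is separable, so gradient descent decouples: a follows -∂psi/∂a, b follows -∂psi/∂b.
∂psi/∂a = -12a(a - 3)(a - 2); at a=1 this is -24, so a increases.
∂psi/∂b = -3(b - 2)(b + 4); at b=0 this is 24, so b decreases.
a converges to its nearest critical value 2 (a local min of the a-part); b converges to -4. The iterate converges to (2, -4).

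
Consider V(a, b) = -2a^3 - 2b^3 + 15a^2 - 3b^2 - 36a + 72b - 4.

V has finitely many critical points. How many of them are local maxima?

V separates as a function of a plus a function of b, so ∇V=0 decouples.
∂V/∂a = -6(a - 3)(a - 2) = 0 at a ∈ {2, 3}; ∂V/∂b = -6(b - 3)(b + 4) = 0 at b ∈ {-4, 3}.
The Hessian is diagonal: diag(V_aa, V_bb). Second derivatives: V_aa(2)=6, V_aa(3)=-6; V_bb(-4)=42, V_bb(3)=-42.
Local maxima occur where both diagonal entries negative: (3, 3). Count: 1.

1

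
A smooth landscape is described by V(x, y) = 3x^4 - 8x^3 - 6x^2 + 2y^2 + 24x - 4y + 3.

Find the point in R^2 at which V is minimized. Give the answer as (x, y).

(-1, 1)

V(x,y) separates as P(x) + Q(y) + 3, so its minimum is min P + min Q + 3.
P'(x) = 12(x - 2)(x - 1)(x + 1) vanishes at x ∈ {-1, 1, 2}; Q'(y) = 4y - 4 vanishes at y ∈ {1}.
Local minima of P (where P''>0): P(-1)=-19, P(2)=8. Local minima of Q: Q(1)=-2.
So the global minimum of V is P(-1) + Q(1) + 3 = -19 − 2 + 3 = -18, attained at (-1, 1).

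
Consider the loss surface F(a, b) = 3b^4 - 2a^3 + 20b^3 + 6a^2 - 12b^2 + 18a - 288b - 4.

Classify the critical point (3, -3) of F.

local maximum

The mixed partial ∂²F/∂a∂b is 0, so the Hessian at any point is diag(F_aa, F_bb) = diag(12(-a + 1), 12(3b^2 + 10b - 2)).
At (3, -3): H = diag(-24, -60).
Both eigenvalues are negative, so H is negative definite: a local maximum.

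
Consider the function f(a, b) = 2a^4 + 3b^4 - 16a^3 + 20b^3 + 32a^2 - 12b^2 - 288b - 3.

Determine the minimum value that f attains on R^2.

-419

f(a,b) separates as P(a) + Q(b) − 3, so its minimum is min P + min Q − 3.
P'(a) = 8a(a - 4)(a - 2) vanishes at a ∈ {0, 2, 4}; Q'(b) = 12(b - 2)(b + 3)(b + 4) vanishes at b ∈ {-4, -3, 2}.
Local minima of P (where P''>0): P(0)=0, P(4)=0. Local minima of Q: Q(-4)=448, Q(2)=-416.
So the global minimum of f is P(0) + Q(2) − 3 = 0 − 416 − 3 = -419, attained at (0, 2).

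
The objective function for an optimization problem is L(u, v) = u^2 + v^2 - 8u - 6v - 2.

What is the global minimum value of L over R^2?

-27

L(u,v) separates as P(u) + Q(v) − 2, so its minimum is min P + min Q − 2.
P'(u) = 2u - 8 vanishes at u ∈ {4}; Q'(v) = 2v - 6 vanishes at v ∈ {3}.
Local minima of P (where P''>0): P(4)=-16. Local minima of Q: Q(3)=-9.
So the global minimum of L is P(4) + Q(3) − 2 = -16 − 9 − 2 = -27, attained at (4, 3).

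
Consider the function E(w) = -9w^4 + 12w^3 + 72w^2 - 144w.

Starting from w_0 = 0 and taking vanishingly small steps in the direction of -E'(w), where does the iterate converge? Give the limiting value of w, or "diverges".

E'(w) = -36(w - 2)(w - 1)(w + 2), so E'(0) = -144.
Gradient descent moves in the -E' direction, i.e. w is increasing.
The nearest critical point in that direction is w = 1, where E'' = 108 > 0 (a local minimum). The iterate converges there.

1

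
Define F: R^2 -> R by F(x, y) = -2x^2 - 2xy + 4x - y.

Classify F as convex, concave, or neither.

neither

F is quadratic, so its Hessian is the constant matrix H = [[-4, -2], [-2, 0]].
det(H) = -4, tr(H) = -4.
det(H) < 0, so H is indefinite: neither convex nor concave.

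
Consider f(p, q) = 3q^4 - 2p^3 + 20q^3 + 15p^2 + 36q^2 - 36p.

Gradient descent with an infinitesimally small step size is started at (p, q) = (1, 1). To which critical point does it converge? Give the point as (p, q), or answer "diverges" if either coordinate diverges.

f is separable, so gradient descent decouples: p follows -∂f/∂p, q follows -∂f/∂q.
∂f/∂p = -6(p - 3)(p - 2); at p=1 this is -12, so p increases.
∂f/∂q = 12q(q + 2)(q + 3); at q=1 this is 144, so q decreases.
p converges to its nearest critical value 2 (a local min of the p-part); q converges to 0. The iterate converges to (2, 0).

(2, 0)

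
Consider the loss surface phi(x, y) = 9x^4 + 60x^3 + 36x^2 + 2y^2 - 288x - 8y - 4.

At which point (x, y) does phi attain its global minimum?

(1, 2)

phi(x,y) separates as P(x) + Q(y) − 4, so its minimum is min P + min Q − 4.
P'(x) = 36(x - 1)(x + 2)(x + 4) vanishes at x ∈ {-4, -2, 1}; Q'(y) = 4y - 8 vanishes at y ∈ {2}.
Local minima of P (where P''>0): P(-4)=192, P(1)=-183. Local minima of Q: Q(2)=-8.
So the global minimum of phi is P(1) + Q(2) − 4 = -183 − 8 − 4 = -195, attained at (1, 2).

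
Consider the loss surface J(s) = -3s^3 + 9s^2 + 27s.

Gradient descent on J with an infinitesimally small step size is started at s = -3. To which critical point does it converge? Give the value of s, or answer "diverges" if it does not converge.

-1

J'(s) = -9(s - 3)(s + 1), so J'(-3) = -108.
Gradient descent moves in the -J' direction, i.e. s is increasing.
The nearest critical point in that direction is s = -1, where J'' = 36 > 0 (a local minimum). The iterate converges there.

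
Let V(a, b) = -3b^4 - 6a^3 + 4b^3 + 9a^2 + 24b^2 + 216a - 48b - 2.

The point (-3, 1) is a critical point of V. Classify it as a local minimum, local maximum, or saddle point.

local minimum

The mixed partial ∂²V/∂a∂b is 0, so the Hessian at any point is diag(V_aa, V_bb) = diag(18(-2a + 1), 12(-3b^2 + 2b + 4)).
At (-3, 1): H = diag(126, 36).
Both eigenvalues are positive, so H is positive definite: a local minimum.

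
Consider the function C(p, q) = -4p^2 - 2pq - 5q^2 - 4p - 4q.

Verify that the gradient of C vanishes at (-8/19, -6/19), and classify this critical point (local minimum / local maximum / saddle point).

local maximum

∇C = (-8p - 2q - 4, -2p - 10q - 4); substituting (-8/19, -6/19) gives ∇C = (0, 0), so (-8/19, -6/19) is indeed a critical point.
The Hessian of C is constant: H = [[-8, -2], [-2, -10]].
det(H) = (-8)·(-10) − (-2)² = 76.
det(H) > 0 and tr(H) = -18 < 0, so H is negative definite and the point is a local maximum.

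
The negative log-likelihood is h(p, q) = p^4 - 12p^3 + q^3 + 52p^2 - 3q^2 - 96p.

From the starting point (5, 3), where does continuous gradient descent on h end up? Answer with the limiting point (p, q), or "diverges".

h is separable, so gradient descent decouples: p follows -∂h/∂p, q follows -∂h/∂q.
∂h/∂p = 4(p - 4)(p - 3)(p - 2); at p=5 this is 24, so p decreases.
∂h/∂q = 3q(q - 2); at q=3 this is 9, so q decreases.
p converges to its nearest critical value 4 (a local min of the p-part); q converges to 2. The iterate converges to (4, 2).

(4, 2)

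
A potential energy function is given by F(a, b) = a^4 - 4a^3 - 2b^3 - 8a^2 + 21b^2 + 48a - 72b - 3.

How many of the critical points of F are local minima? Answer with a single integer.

F separates as a function of a plus a function of b, so ∇F=0 decouples.
∂F/∂a = 4(a - 3)(a - 2)(a + 2) = 0 at a ∈ {-2, 2, 3}; ∂F/∂b = -6(b - 4)(b - 3) = 0 at b ∈ {3, 4}.
The Hessian is diagonal: diag(F_aa, F_bb). Second derivatives: F_aa(-2)=80, F_aa(2)=-16, F_aa(3)=20; F_bb(3)=6, F_bb(4)=-6.
Local minima occur where both diagonal entries positive: (-2, 3), (3, 3). Count: 2.

2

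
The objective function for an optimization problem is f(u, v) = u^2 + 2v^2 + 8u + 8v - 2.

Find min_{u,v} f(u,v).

-26

f(u,v) separates as P(u) + Q(v) − 2, so its minimum is min P + min Q − 2.
P'(u) = 2u + 8 vanishes at u ∈ {-4}; Q'(v) = 4v + 8 vanishes at v ∈ {-2}.
Local minima of P (where P''>0): P(-4)=-16. Local minima of Q: Q(-2)=-8.
So the global minimum of f is P(-4) + Q(-2) − 2 = -16 − 8 − 2 = -26, attained at (-4, -2).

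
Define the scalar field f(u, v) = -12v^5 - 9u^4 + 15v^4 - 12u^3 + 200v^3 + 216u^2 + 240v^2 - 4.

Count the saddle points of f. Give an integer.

6

f separates as a function of u plus a function of v, so ∇f=0 decouples.
∂f/∂u = -36u(u - 3)(u + 4) = 0 at u ∈ {-4, 0, 3}; ∂f/∂v = -60v(v - 4)(v + 1)(v + 2) = 0 at v ∈ {-2, -1, 0, 4}.
The Hessian is diagonal: diag(f_uu, f_vv). Second derivatives: f_uu(-4)=-1008, f_uu(0)=432, f_uu(3)=-756; f_vv(-2)=720, f_vv(-1)=-300, f_vv(0)=480, f_vv(4)=-7200.
Saddle points occur where the two diagonal entries have opposite signs: (-4, -2), (-4, 0), (0, -1), (0, 4), (3, -2), (3, 0). Count: 6.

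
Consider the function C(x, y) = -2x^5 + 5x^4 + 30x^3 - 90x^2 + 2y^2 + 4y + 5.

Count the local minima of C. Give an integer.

2

C separates as a function of x plus a function of y, so ∇C=0 decouples.
∂C/∂x = -10x(x - 3)(x - 2)(x + 3) = 0 at x ∈ {-3, 0, 2, 3}; ∂C/∂y = 4(y + 1) = 0 at y ∈ {-1}.
The Hessian is diagonal: diag(C_xx, C_yy). Second derivatives: C_xx(-3)=900, C_xx(0)=-180, C_xx(2)=100, C_xx(3)=-180; C_yy(-1)=4.
Local minima occur where both diagonal entries positive: (-3, -1), (2, -1). Count: 2.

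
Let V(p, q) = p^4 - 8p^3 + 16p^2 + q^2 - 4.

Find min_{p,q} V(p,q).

-4

V(p,q) separates as A(p) + B(q) − 4, so its minimum is min A + min B − 4.
A'(p) = 4p(p - 4)(p - 2) vanishes at p ∈ {0, 2, 4}; B'(q) = 2q vanishes at q ∈ {0}.
Local minima of A (where A''>0): A(0)=0, A(4)=0. Local minima of B: B(0)=0.
So the global minimum of V is A(0) + B(0) − 4 = 0 + 0 − 4 = -4, attained at (0, 0).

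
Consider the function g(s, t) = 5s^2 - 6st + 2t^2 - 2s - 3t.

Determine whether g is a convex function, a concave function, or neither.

convex

g is quadratic, so its Hessian is the constant matrix H = [[10, -6], [-6, 4]].
det(H) = 4, tr(H) = 14.
det(H) > 0 and tr(H) > 0, so H is positive definite everywhere: convex.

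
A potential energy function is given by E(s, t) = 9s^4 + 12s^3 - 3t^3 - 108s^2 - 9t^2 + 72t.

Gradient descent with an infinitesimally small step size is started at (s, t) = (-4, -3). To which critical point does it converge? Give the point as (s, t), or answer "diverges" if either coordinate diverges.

(-3, -4)

E is separable, so gradient descent decouples: s follows -∂E/∂s, t follows -∂E/∂t.
∂E/∂s = 36s(s - 2)(s + 3); at s=-4 this is -864, so s increases.
∂E/∂t = -9(t - 2)(t + 4); at t=-3 this is 45, so t decreases.
s converges to its nearest critical value -3 (a local min of the s-part); t converges to -4. The iterate converges to (-3, -4).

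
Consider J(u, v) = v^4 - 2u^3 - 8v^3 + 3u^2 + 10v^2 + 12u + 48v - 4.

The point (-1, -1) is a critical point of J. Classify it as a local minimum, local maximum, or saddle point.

local minimum

The mixed partial ∂²J/∂u∂v is 0, so the Hessian at any point is diag(J_uu, J_vv) = diag(6(-2u + 1), 4(3v^2 - 12v + 5)).
At (-1, -1): H = diag(18, 80).
Both eigenvalues are positive, so H is positive definite: a local minimum.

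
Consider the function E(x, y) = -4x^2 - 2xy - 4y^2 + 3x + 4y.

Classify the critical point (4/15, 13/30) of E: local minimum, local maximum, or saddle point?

The Hessian of E is constant: H = [[-8, -2], [-2, -8]].
det(H) = (-8)·(-8) − (-2)² = 60.
det(H) > 0 and tr(H) = -16 < 0, so H is negative definite and the point is a local maximum.

local maximum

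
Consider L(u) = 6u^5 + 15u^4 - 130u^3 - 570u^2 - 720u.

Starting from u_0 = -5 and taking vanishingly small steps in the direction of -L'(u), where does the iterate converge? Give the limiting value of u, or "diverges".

diverges

L'(u) = 30(u - 4)(u + 1)(u + 2)(u + 3), so L'(-5) = 6480.
Gradient descent moves in the -L' direction, i.e. u is decreasing.
There is no critical point below u=-5, and L' keeps the same sign, so the iterate runs off to −∞.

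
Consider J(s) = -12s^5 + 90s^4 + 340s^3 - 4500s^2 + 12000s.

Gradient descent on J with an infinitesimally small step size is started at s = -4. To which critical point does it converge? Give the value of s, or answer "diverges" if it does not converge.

J'(s) = -60(s - 5)(s - 4)(s - 2)(s + 5), so J'(-4) = 25920.
Gradient descent moves in the -J' direction, i.e. s is decreasing.
The nearest critical point in that direction is s = -5, where J'' = 37800 > 0 (a local minimum). The iterate converges there.

-5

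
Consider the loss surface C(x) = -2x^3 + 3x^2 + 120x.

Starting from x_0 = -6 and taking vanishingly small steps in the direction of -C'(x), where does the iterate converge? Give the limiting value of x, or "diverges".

C'(x) = -6(x - 5)(x + 4), so C'(-6) = -132.
Gradient descent moves in the -C' direction, i.e. x is increasing.
The nearest critical point in that direction is x = -4, where C'' = 54 > 0 (a local minimum). The iterate converges there.

-4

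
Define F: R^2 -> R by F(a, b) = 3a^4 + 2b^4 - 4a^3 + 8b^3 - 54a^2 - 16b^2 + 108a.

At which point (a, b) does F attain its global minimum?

(-3, -4)

F(a,b) separates as P(a) + Q(b), so its minimum is min P + min Q.
P'(a) = 12(a - 3)(a - 1)(a + 3) vanishes at a ∈ {-3, 1, 3}; Q'(b) = 8b(b - 1)(b + 4) vanishes at b ∈ {-4, 0, 1}.
Local minima of P (where P''>0): P(-3)=-459, P(3)=-27. Local minima of Q: Q(-4)=-256, Q(1)=-6.
So the global minimum of F is P(-3) + Q(-4) = -459 − 256 = -715, attained at (-3, -4).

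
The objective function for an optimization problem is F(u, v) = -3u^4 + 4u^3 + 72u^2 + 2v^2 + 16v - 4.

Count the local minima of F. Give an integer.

F separates as a function of u plus a function of v, so ∇F=0 decouples.
∂F/∂u = -12u(u - 4)(u + 3) = 0 at u ∈ {-3, 0, 4}; ∂F/∂v = 4(v + 4) = 0 at v ∈ {-4}.
The Hessian is diagonal: diag(F_uu, F_vv). Second derivatives: F_uu(-3)=-252, F_uu(0)=144, F_uu(4)=-336; F_vv(-4)=4.
Local minima occur where both diagonal entries positive: (0, -4). Count: 1.

1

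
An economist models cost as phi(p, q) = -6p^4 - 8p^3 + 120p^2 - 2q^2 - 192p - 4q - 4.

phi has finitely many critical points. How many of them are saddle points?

1

phi separates as a function of p plus a function of q, so ∇phi=0 decouples.
∂phi/∂p = -24(p - 2)(p - 1)(p + 4) = 0 at p ∈ {-4, 1, 2}; ∂phi/∂q = -4(q + 1) = 0 at q ∈ {-1}.
The Hessian is diagonal: diag(phi_pp, phi_qq). Second derivatives: phi_pp(-4)=-720, phi_pp(1)=120, phi_pp(2)=-144; phi_qq(-1)=-4.
Saddle points occur where the two diagonal entries have opposite signs: (1, -1). Count: 1.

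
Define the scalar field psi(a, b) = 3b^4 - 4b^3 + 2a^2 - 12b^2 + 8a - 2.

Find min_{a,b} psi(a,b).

psi(a,b) separates as P(a) + Q(b) − 2, so its minimum is min P + min Q − 2.
P'(a) = 4a + 8 vanishes at a ∈ {-2}; Q'(b) = 12b(b - 2)(b + 1) vanishes at b ∈ {-1, 0, 2}.
Local minima of P (where P''>0): P(-2)=-8. Local minima of Q: Q(-1)=-5, Q(2)=-32.
So the global minimum of psi is P(-2) + Q(2) − 2 = -8 − 32 − 2 = -42, attained at (-2, 2).

-42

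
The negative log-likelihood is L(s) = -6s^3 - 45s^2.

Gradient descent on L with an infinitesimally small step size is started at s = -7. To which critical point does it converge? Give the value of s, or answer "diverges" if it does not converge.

L'(s) = -18s(s + 5), so L'(-7) = -252.
Gradient descent moves in the -L' direction, i.e. s is increasing.
The nearest critical point in that direction is s = -5, where L'' = 90 > 0 (a local minimum). The iterate converges there.

-5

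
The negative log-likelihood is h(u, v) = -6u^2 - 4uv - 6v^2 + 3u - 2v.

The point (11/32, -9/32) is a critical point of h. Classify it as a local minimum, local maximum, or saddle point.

The Hessian of h is constant: H = [[-12, -4], [-4, -12]].
det(H) = (-12)·(-12) − (-4)² = 128.
det(H) > 0 and tr(H) = -24 < 0, so H is negative definite and the point is a local maximum.

local maximum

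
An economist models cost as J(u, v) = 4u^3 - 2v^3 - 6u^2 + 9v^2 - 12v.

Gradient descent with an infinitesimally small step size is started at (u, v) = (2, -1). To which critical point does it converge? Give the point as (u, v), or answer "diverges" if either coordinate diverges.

(1, 1)

J is separable, so gradient descent decouples: u follows -∂J/∂u, v follows -∂J/∂v.
∂J/∂u = 12u(u - 1); at u=2 this is 24, so u decreases.
∂J/∂v = -6(v - 2)(v - 1); at v=-1 this is -36, so v increases.
u converges to its nearest critical value 1 (a local min of the u-part); v converges to 1. The iterate converges to (1, 1).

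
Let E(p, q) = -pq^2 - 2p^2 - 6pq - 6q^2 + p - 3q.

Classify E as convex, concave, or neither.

The term -pq^2 is cubic, so the Hessian is not constant.
∂²E/∂q² = -2p - 12, which takes both signs as p varies (negative for sufficiently large p). A diagonal entry of the Hessian changing sign means the Hessian is neither positive- nor negative-semidefinite on all of R^2.

neither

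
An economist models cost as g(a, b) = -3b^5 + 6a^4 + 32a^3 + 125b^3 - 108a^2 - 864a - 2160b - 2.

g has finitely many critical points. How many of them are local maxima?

2

g separates as a function of a plus a function of b, so ∇g=0 decouples.
∂g/∂a = 24(a - 3)(a + 3)(a + 4) = 0 at a ∈ {-4, -3, 3}; ∂g/∂b = -15(b - 4)(b - 3)(b + 3)(b + 4) = 0 at b ∈ {-4, -3, 3, 4}.
The Hessian is diagonal: diag(g_aa, g_bb). Second derivatives: g_aa(-4)=168, g_aa(-3)=-144, g_aa(3)=1008; g_bb(-4)=840, g_bb(-3)=-630, g_bb(3)=630, g_bb(4)=-840.
Local maxima occur where both diagonal entries negative: (-3, -3), (-3, 4). Count: 2.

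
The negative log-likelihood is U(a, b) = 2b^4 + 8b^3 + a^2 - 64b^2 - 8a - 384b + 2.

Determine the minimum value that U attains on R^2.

U(a,b) separates as P(a) + Q(b) + 2, so its minimum is min P + min Q + 2.
P'(a) = 2a - 8 vanishes at a ∈ {4}; Q'(b) = 8(b - 4)(b + 3)(b + 4) vanishes at b ∈ {-4, -3, 4}.
Local minima of P (where P''>0): P(4)=-16. Local minima of Q: Q(-4)=512, Q(4)=-1536.
So the global minimum of U is P(4) + Q(4) + 2 = -16 − 1536 + 2 = -1550, attained at (4, 4).

-1550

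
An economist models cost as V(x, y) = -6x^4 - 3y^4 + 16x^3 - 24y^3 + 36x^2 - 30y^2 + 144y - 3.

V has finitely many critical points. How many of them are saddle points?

V separates as a function of x plus a function of y, so ∇V=0 decouples.
∂V/∂x = -24x(x - 3)(x + 1) = 0 at x ∈ {-1, 0, 3}; ∂V/∂y = -12(y - 1)(y + 3)(y + 4) = 0 at y ∈ {-4, -3, 1}.
The Hessian is diagonal: diag(V_xx, V_yy). Second derivatives: V_xx(-1)=-96, V_xx(0)=72, V_xx(3)=-288; V_yy(-4)=-60, V_yy(-3)=48, V_yy(1)=-240.
Saddle points occur where the two diagonal entries have opposite signs: (-1, -3), (0, -4), (0, 1), (3, -3). Count: 4.

4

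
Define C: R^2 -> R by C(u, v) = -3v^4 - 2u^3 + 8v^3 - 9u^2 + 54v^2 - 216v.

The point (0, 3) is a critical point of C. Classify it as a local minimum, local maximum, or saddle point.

The mixed partial ∂²C/∂u∂v is 0, so the Hessian at any point is diag(C_uu, C_vv) = diag(-6(2u + 3), 12(-3v^2 + 4v + 9)).
At (0, 3): H = diag(-18, -72).
Both eigenvalues are negative, so H is negative definite: a local maximum.

local maximum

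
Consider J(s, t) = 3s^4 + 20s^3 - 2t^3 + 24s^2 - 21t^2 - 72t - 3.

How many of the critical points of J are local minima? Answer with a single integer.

2

J separates as a function of s plus a function of t, so ∇J=0 decouples.
∂J/∂s = 12s(s + 1)(s + 4) = 0 at s ∈ {-4, -1, 0}; ∂J/∂t = -6(t + 3)(t + 4) = 0 at t ∈ {-4, -3}.
The Hessian is diagonal: diag(J_ss, J_tt). Second derivatives: J_ss(-4)=144, J_ss(-1)=-36, J_ss(0)=48; J_tt(-4)=6, J_tt(-3)=-6.
Local minima occur where both diagonal entries positive: (-4, -4), (0, -4). Count: 2.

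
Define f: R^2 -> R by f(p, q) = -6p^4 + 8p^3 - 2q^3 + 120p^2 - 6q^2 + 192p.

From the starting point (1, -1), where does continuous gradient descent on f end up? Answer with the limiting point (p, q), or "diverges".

f is separable, so gradient descent decouples: p follows -∂f/∂p, q follows -∂f/∂q.
∂f/∂p = -24(p - 4)(p + 1)(p + 2); at p=1 this is 432, so p decreases.
∂f/∂q = -6q(q + 2); at q=-1 this is 6, so q decreases.
p converges to its nearest critical value -1 (a local min of the p-part); q converges to -2. The iterate converges to (-1, -2).

(-1, -2)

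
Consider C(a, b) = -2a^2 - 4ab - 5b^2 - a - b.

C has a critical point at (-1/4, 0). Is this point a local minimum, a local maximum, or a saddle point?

local maximum

The Hessian of C is constant: H = [[-4, -4], [-4, -10]].
det(H) = (-4)·(-10) − (-4)² = 24.
det(H) > 0 and tr(H) = -14 < 0, so H is negative definite and the point is a local maximum.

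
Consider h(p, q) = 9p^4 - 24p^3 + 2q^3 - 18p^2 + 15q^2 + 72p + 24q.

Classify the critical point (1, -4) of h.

The mixed partial ∂²h/∂p∂q is 0, so the Hessian at any point is diag(h_pp, h_qq) = diag(36(3p^2 - 4p - 1), 6(2q + 5)).
At (1, -4): H = diag(-72, -18).
Both eigenvalues are negative, so H is negative definite: a local maximum.

local maximum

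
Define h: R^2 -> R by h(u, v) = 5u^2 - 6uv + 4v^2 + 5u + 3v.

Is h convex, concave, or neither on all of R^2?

convex

h is quadratic, so its Hessian is the constant matrix H = [[10, -6], [-6, 8]].
det(H) = 44, tr(H) = 18.
det(H) > 0 and tr(H) > 0, so H is positive definite everywhere: convex.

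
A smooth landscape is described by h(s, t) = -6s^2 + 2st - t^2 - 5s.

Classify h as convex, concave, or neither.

h is quadratic, so its Hessian is the constant matrix H = [[-12, 2], [2, -2]].
det(H) = 20, tr(H) = -14.
det(H) > 0 and tr(H) < 0, so H is negative definite everywhere: concave.

concave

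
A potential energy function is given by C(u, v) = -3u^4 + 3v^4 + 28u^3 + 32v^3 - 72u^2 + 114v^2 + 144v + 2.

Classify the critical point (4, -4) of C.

saddle point

The mixed partial ∂²C/∂u∂v is 0, so the Hessian at any point is diag(C_uu, C_vv) = diag(12(-3u^2 + 14u - 12), 12(3v^2 + 16v + 19)).
At (4, -4): H = diag(-48, 36).
The eigenvalues have opposite signs, so H is indefinite: a saddle point.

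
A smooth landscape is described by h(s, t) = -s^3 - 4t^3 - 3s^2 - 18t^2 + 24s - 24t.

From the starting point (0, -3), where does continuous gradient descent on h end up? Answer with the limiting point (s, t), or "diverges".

h is separable, so gradient descent decouples: s follows -∂h/∂s, t follows -∂h/∂t.
∂h/∂s = -3(s - 2)(s + 4); at s=0 this is 24, so s decreases.
∂h/∂t = -12(t + 1)(t + 2); at t=-3 this is -24, so t increases.
s converges to its nearest critical value -4 (a local min of the s-part); t converges to -2. The iterate converges to (-4, -2).

(-4, -2)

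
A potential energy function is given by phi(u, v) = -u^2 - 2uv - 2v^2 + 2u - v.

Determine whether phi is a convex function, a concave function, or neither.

concave

phi is quadratic, so its Hessian is the constant matrix H = [[-2, -2], [-2, -4]].
det(H) = 4, tr(H) = -6.
det(H) > 0 and tr(H) < 0, so H is negative definite everywhere: concave.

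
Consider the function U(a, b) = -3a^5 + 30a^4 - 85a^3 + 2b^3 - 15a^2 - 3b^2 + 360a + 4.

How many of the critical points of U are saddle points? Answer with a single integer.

4

U separates as a function of a plus a function of b, so ∇U=0 decouples.
∂U/∂a = -15(a - 4)(a - 3)(a - 2)(a + 1) = 0 at a ∈ {-1, 2, 3, 4}; ∂U/∂b = 6b(b - 1) = 0 at b ∈ {0, 1}.
The Hessian is diagonal: diag(U_aa, U_bb). Second derivatives: U_aa(-1)=900, U_aa(2)=-90, U_aa(3)=60, U_aa(4)=-150; U_bb(0)=-6, U_bb(1)=6.
Saddle points occur where the two diagonal entries have opposite signs: (-1, 0), (2, 1), (3, 0), (4, 1). Count: 4.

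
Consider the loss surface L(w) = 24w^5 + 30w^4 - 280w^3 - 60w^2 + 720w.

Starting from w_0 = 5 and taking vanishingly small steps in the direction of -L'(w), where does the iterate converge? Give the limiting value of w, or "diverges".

L'(w) = 120(w - 2)(w - 1)(w + 1)(w + 3), so L'(5) = 69120.
Gradient descent moves in the -L' direction, i.e. w is decreasing.
The nearest critical point in that direction is w = 2, where L'' = 1800 > 0 (a local minimum). The iterate converges there.

2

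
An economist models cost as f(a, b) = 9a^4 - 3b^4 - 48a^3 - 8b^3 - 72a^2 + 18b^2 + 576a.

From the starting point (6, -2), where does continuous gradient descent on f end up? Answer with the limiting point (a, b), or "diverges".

f is separable, so gradient descent decouples: a follows -∂f/∂a, b follows -∂f/∂b.
∂f/∂a = 36(a - 4)(a - 2)(a + 2); at a=6 this is 2304, so a decreases.
∂f/∂b = -12b(b - 1)(b + 3); at b=-2 this is -72, so b increases.
a converges to its nearest critical value 4 (a local min of the a-part); b converges to 0. The iterate converges to (4, 0).

(4, 0)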